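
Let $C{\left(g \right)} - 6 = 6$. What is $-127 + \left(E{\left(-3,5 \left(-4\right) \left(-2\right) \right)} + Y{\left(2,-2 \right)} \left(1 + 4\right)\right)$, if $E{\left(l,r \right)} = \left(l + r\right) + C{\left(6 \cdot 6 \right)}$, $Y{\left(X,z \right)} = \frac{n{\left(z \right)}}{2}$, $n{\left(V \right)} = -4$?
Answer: $-88$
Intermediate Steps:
$C{\left(g \right)} = 12$ ($C{\left(g \right)} = 6 + 6 = 12$)
$Y{\left(X,z \right)} = -2$ ($Y{\left(X,z \right)} = - \frac{4}{2} = \left(-4\right) \frac{1}{2} = -2$)
$E{\left(l,r \right)} = 12 + l + r$ ($E{\left(l,r \right)} = \left(l + r\right) + 12 = 12 + l + r$)
$-127 + \left(E{\left(-3,5 \left(-4\right) \left(-2\right) \right)} + Y{\left(2,-2 \right)} \left(1 + 4\right)\right) = -127 - \left(-9 + 2 \left(1 + 4\right) - 5 \left(-4\right) \left(-2\right)\right) = -127 - -39 = -127 + \left(\left(12 - 3 + 40\right) - 10\right) = -127 + \left(49 - 10\right) = -127 + 39 = -88$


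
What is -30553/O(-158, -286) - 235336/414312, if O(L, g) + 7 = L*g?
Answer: -2911398794/2339878809 ≈ -1.2443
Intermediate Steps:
O(L, g) = -7 + L*g
-30553/O(-158, -286) - 235336/414312 = -30553/(-7 - 158*(-286)) - 235336/414312 = -30553/(-7 + 45188) - 235336*1/414312 = -30553/45181 - 29417/51789 = -2911398794/2339878809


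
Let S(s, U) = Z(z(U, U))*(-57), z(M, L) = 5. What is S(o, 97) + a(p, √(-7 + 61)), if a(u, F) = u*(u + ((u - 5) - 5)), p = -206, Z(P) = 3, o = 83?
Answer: 86761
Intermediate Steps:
S(s, U) = -171 (S(s, U) = 3*(-57) = -171)
a(u, F) = u*(-10 + 2*u) (a(u, F) = u*(u + ((-5 + u) - 5)) = u*(u + (-10 + u)) = u*(-10 + 2*u))
S(o, 97) + a(p, √(-7 + 61)) = -171 + 2*(-206)*(-5 - 206) = -171 + 2*(-206)*(-211) = -171 + 86932 = 86761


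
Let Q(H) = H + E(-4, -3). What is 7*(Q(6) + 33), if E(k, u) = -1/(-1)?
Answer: 280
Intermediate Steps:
E(k, u) = 1 (E(k, u) = -1*(-1) = 1)
Q(H) = 1 + H (Q(H) = H + 1 = 1 + H)
7*(Q(6) + 33) = 7*((1 + 6) + 33) = 7*(7 + 33) = 7*40 = 280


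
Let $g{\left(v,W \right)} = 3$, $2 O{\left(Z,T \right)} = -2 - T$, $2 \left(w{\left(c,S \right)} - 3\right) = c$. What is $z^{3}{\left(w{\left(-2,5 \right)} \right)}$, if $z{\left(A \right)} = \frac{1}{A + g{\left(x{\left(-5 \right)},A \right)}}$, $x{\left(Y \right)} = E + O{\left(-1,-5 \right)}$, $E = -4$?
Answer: $\frac{1}{125} \approx 0.008$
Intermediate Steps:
$w{\left(c,S \right)} = 3 + \frac{c}{2}$
$O{\left(Z,T \right)} = -1 - \frac{T}{2}$ ($O{\left(Z,T \right)} = \frac{-2 - T}{2} = -1 - \frac{T}{2}$)
$x{\left(Y \right)} = - \frac{5}{2}$ ($x{\left(Y \right)} = -4 - - \frac{3}{2} = -4 + \left(-1 + \frac{5}{2}\right) = -4 + \frac{3}{2} = - \frac{5}{2}$)
$z{\left(A \right)} = \frac{1}{3 + A}$ ($z{\left(A \right)} = \frac{1}{A + 3} = \frac{1}{3 + A}$)
$z^{3}{\left(w{\left(-2,5 \right)} \right)} = \left(\frac{1}{3 + \left(3 + \frac{1}{2} \left(-2\right)\right)}\right)^{3} = \left(\frac{1}{3 + \left(3 - 1\right)}\right)^{3} = \left(\frac{1}{3 + 2}\right)^{3} = \left(\frac{1}{5}\right)^{3} = \frac{1}{125}$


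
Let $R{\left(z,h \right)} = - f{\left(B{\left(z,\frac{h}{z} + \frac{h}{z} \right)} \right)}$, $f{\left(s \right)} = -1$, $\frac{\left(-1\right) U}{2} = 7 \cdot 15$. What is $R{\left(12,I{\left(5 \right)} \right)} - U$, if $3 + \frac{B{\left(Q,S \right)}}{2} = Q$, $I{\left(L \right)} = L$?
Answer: $211$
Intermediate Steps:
$U = -210$ ($U = - 2 \cdot 7 \cdot 15 = \left(-2\right) 105 = -210$)
$B{\left(Q,S \right)} = -6 + 2 Q$
$R{\left(z,h \right)} = 1$ ($R{\left(z,h \right)} = \left(-1\right) \left(-1\right) = 1$)
$R{\left(12,I{\left(5 \right)} \right)} - U = 1 - -210 = 1 + 210 = 211$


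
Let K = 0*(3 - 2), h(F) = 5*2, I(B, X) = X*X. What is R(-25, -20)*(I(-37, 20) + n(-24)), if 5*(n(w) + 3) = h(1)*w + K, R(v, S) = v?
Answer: -8725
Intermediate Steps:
I(B, X) = X²
h(F) = 10
K = 0 (K = 0*1 = 0)
n(w) = -3 + 2*w (n(w) = -3 + (10*w + 0)/5 = -3 + (10*w)/5 = -3 + 2*w)
R(-25, -20)*(I(-37, 20) + n(-24)) = -25*(20² + (-3 + 2*(-24))) = -25*(400 + (-3 - 48)) = -25*(400 - 51) = -25*349 = -8725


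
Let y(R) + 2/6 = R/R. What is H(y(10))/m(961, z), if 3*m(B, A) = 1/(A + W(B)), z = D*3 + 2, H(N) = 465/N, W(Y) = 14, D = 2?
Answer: 46035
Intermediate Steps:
y(R) = 2/3 (y(R) = -1/3 + R/R = -1/3 + 1 = 2/3)
z = 8 (z = 2*3 + 2 = 6 + 2 = 8)
m(B, A) = 1/(3*(14 + A)) (m(B, A) = 1/(3*(A + 14)) = 1/(3*(14 + A)))
H(y(10))/m(961, z) = (465/(2/3))/((1/(3*(14 + 8)))) = (465*(3/2))/(((1/3)/22)) = 1395/(2*(((1/3)*(1/22)))) = 1395/(2*(1/66)) = (1395/2)*66 = 46035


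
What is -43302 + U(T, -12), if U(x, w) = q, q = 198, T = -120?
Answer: -43104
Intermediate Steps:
U(x, w) = 198
-43302 + U(T, -12) = -43302 + 198 = -43104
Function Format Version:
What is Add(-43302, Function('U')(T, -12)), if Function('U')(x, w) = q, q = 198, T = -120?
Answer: -43104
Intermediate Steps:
Function('U')(x, w) = 198
Add(-43302, Function('U')(T, -12)) = Add(-43302, 198) = -43104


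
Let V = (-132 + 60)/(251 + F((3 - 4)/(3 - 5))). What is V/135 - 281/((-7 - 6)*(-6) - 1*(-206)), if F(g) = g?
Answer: -2124689/2142780 ≈ -0.99156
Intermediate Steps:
V = -144/503 (V = (-132 + 60)/(251 + (3 - 4)/(3 - 5)) = -72/(251 - 1/(-2)) = -72/(251 - 1*(-½)) = -72/(251 + ½) = -72/503/2 = -72*2/503 = -144/503 ≈ -0.28628)
V/135 - 281/((-7 - 6)*(-6) - 1*(-206)) = -144/503/135 - 281/((-7 - 6)*(-6) - 1*(-206)) = -144/503*1/135 - 281/(-13*(-6) + 206) = -16/7545 - 281/(78 + 206) = -16/7545 - 281/284 = -2124689/2142780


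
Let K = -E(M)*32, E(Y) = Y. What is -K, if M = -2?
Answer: -64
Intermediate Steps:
K = 64 (K = -(-2)*32 = -1*(-64) = 64)
-K = -1*64 = -64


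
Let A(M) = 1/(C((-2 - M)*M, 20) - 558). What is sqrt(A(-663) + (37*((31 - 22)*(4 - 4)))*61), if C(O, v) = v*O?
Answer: I*sqrt(8765418)/8765418 ≈ 0.00033776*I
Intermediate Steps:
C(O, v) = O*v
A(M) = 1/(-558 + 20*M*(-2 - M)) (A(M) = 1/(((-2 - M)*M)*20 - 558) = 1/((M*(-2 - M))*20 - 558) = 1/(20*M*(-2 - M) - 558) = 1/(-558 + 20*M*(-2 - M)))
sqrt(A(-663) + (37*((31 - 22)*(4 - 4)))*61) = sqrt(-1/(558 + 20*(-663)*(2 - 663)) + (37*((31 - 22)*(4 - 4)))*61) = sqrt(-1/(558 + 20*(-663)*(-661)) + (37*(9*0))*61) = sqrt(-1/(558 + 8764860) + (37*0)*61) = sqrt(-1/8765418 + 0*61) = sqrt(-1*1/8765418 + 0) = sqrt(-1/8765418 + 0) = sqrt(-1/8765418) = I*sqrt(8765418)/8765418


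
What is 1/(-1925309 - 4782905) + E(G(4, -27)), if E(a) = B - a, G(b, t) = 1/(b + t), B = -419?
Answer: -64640350127/154288922 ≈ -418.96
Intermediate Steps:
E(a) = -419 - a
1/(-1925309 - 4782905) + E(G(4, -27)) = 1/(-1925309 - 4782905) + (-419 - 1/(4 - 27)) = 1/(-6708214) + (-419 - 1/(-23)) = -1/6708214 + (-419 - 1*(-1/23)) = -1/6708214 + (-419 + 1/23) = -1/6708214 - 9636/23 = -64640350127/154288922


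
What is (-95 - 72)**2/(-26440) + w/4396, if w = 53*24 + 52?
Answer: -21898371/29057560 ≈ -0.75362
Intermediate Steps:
w = 1324 (w = 1272 + 52 = 1324)
(-95 - 72)**2/(-26440) + w/4396 = (-95 - 72)**2/(-26440) + 1324/4396 = (-167)**2*(-1/26440) + 1324*(1/4396) = 27889*(-1/26440) + 331/1099 = -27889/26440 + 331/1099 = -21898371/29057560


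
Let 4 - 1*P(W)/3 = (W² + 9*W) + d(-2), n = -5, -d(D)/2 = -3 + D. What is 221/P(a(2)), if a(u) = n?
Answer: 221/42 ≈ 5.2619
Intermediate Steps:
d(D) = 6 - 2*D (d(D) = -2*(-3 + D) = 6 - 2*D)
a(u) = -5
P(W) = -18 - 27*W - 3*W² (P(W) = 12 - 3*((W² + 9*W) + (6 - 2*(-2))) = 12 - 3*((W² + 9*W) + (6 + 4)) = 12 - 3*((W² + 9*W) + 10) = 12 - 3*(10 + W² + 9*W) = 12 + (-30 - 27*W - 3*W²) = -18 - 27*W - 3*W²)
221/P(a(2)) = 221/(-18 - 27*(-5) - 3*(-5)²) = 221/(-18 + 135 - 3*25) = 221/(-18 + 135 - 75) = 221/42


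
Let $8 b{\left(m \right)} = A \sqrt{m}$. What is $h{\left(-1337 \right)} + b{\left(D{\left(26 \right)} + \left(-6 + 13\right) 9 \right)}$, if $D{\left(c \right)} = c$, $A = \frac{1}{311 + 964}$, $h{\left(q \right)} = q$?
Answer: $-1337 + \frac{\sqrt{89}}{10200} \approx -1337.0$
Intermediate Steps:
$A = \frac{1}{1275} \approx 0.00078431$
$b{\left(m \right)} = \frac{\sqrt{m}}{10200}$ ($b{\left(m \right)} = \frac{\frac{1}{1275} \sqrt{m}}{8} = \frac{\sqrt{m}}{10200}$)
$h{\left(-1337 \right)} + b{\left(D{\left(26 \right)} + \left(-6 + 13\right) 9 \right)} = -1337 + \frac{\sqrt{26 + \left(-6 + 13\right) 9}}{10200} = -1337 + \frac{\sqrt{26 + 7 \cdot 9}}{10200} = -1337 + \frac{\sqrt{26 + 63}}{10200} = -1337 + \frac{\sqrt{89}}{10200}$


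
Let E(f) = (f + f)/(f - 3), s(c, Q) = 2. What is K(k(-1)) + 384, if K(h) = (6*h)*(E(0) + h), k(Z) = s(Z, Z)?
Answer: 408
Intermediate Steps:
k(Z) = 2
E(f) = 2*f/(-3 + f) (E(f) = (2*f)/(-3 + f) = 2*f/(-3 + f))
K(h) = 6*h² (K(h) = (6*h)*(2*0/(-3 + 0) + h) = (6*h)*(2*0/(-3) + h) = (6*h)*(2*0*(-⅓) + h) = (6*h)*(0 + h) = (6*h)*h = 6*h²)
K(k(-1)) + 384 = 6*2² + 384 = 6*4 + 384 = 24 + 384 = 408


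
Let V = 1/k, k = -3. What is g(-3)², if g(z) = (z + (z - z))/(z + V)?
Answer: 81/100 ≈ 0.81000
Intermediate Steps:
V = -⅓ (V = 1/(-3) = -⅓ ≈ -0.33333)
g(z) = z/(-⅓ + z) (g(z) = (z + (z - z))/(z - ⅓) = (z + 0)/(-⅓ + z) = z/(-⅓ + z))
g(-3)² = (3*(-3)/(-1 + 3*(-3)))² = (3*(-3)/(-1 - 9))² = (3*(-3)/(-10))² = (3*(-3)*(-⅒))² = (9/10)² = 81/100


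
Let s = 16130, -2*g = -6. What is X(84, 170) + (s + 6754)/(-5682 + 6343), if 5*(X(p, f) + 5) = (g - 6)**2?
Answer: 103844/3305 ≈ 31.420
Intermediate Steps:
g = 3 (g = -1/2*(-6) = 3)
X(p, f) = -16/5 (X(p, f) = -5 + (3 - 6)**2/5 = -5 + (1/5)*(-3)**2 = -5 + (1/5)*9 = -5 + 9/5 = -16/5)
X(84, 170) + (s + 6754)/(-5682 + 6343) = -16/5 + (16130 + 6754)/(-5682 + 6343) = -16/5 + 22884/661 = 103844/3305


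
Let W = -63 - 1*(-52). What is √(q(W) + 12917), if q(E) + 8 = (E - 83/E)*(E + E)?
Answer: 7*√265 ≈ 113.95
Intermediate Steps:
W = -11 (W = -63 + 52 = -11)
q(E) = -8 + 2*E*(E - 83/E) (q(E) = -8 + (E - 83/E)*(E + E) = -8 + (E - 83/E)*(2*E) = -8 + 2*E*(E - 83/E))
√(q(W) + 12917) = √((-174 + 2*(-11)²) + 12917) = √((-174 + 2*121) + 12917) = √((-174 + 242) + 12917) = √(68 + 12917) = √12985 = 7*√265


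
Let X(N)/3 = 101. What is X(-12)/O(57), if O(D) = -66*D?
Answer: -101/1254 ≈ -0.080542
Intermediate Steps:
X(N) = 303 (X(N) = 3*101 = 303)
X(-12)/O(57) = 303/((-66*57)) = 303/(-3762) = 303*(-1/3762) = -101/1254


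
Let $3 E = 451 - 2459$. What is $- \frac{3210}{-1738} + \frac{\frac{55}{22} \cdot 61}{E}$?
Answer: $\frac{5650545}{3489904} \approx 1.6191$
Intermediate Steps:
$E = - \frac{2008}{3}$ ($E = \frac{451 - 2459}{3} = \frac{1}{3} \left(-2008\right) = - \frac{2008}{3} \approx -669.33$)
$- \frac{3210}{-1738} + \frac{\frac{55}{22} \cdot 61}{E} = - \frac{3210}{-1738} + \frac{\frac{55}{22} \cdot 61}{- \frac{2008}{3}} = \left(-3210\right) \left(- \frac{1}{1738}\right) + 55 \cdot \frac{1}{22} \cdot 61 \left(- \frac{3}{2008}\right) = \frac{1605}{869} + \frac{5}{2} \cdot 61 \left(- \frac{3}{2008}\right) = \frac{1605}{869} + \frac{305}{2} \left(- \frac{3}{2008}\right) = \frac{1605}{869} - \frac{915}{4016} = \frac{5650545}{3489904}$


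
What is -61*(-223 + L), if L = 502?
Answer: -17019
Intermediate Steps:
-61*(-223 + L) = -61*(-223 + 502) = -61*279 = -17019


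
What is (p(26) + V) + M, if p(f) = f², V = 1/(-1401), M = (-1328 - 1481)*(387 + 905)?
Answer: -5083601353/1401 ≈ -3.6286e+6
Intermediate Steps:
M = -3629228 (M = -2809*1292 = -3629228)
V = -1/1401 ≈ -0.00071378
(p(26) + V) + M = (26² - 1/1401) - 3629228 = (676 - 1/1401) - 3629228 = 947075/1401 - 3629228 = -5083601353/1401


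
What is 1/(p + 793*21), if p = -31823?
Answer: -1/15170 ≈ -6.5920e-5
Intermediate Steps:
1/(p + 793*21) = 1/(-31823 + 793*21) = 1/(-31823 + 16653) = 1/(-15170) = -1/15170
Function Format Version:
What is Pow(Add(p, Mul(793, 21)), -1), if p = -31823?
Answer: Rational(-1, 15170) ≈ -6.5920e-5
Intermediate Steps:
Pow(Add(p, Mul(793, 21)), -1) = Pow(Add(-31823, Mul(793, 21)), -1) = Pow(Add(-31823, 16653), -1) = Pow(-15170, -1) = Rational(-1, 15170)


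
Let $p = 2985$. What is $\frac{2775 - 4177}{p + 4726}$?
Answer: $- \frac{2}{11} \approx -0.18182$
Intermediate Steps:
$\frac{2775 - 4177}{p + 4726} = \frac{2775 - 4177}{2985 + 4726} = - \frac{1402}{7711} = \left(-1402\right) \frac{1}{7711} = - \frac{2}{11}$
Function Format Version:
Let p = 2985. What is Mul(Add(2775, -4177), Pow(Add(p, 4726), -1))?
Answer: Rational(-2, 11) ≈ -0.18182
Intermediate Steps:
Mul(Add(2775, -4177), Pow(Add(p, 4726), -1)) = Mul(Add(2775, -4177), Pow(Add(2985, 4726), -1)) = Mul(-1402, Pow(7711, -1)) = Mul(-1402, Rational(1, 7711)) = Rational(-2, 11)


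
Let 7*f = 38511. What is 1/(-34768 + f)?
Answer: -7/204865 ≈ -3.4169e-5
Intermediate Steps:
f = 38511/7 (f = (⅐)*38511 = 38511/7 ≈ 5501.6)
1/(-34768 + f) = 1/(-34768 + 38511/7) = 1/(-204865/7) = -7/204865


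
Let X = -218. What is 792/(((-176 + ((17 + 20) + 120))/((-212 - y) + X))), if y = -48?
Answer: 302544/19 ≈ 15923.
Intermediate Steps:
792/(((-176 + ((17 + 20) + 120))/((-212 - y) + X))) = 792/(((-176 + ((17 + 20) + 120))/((-212 - 1*(-48)) - 218))) = 792/(((-176 + (37 + 120))/((-212 + 48) - 218))) = 792/(((-176 + 157)/(-164 - 218))) = 792/((-19/(-382))) = 792/((-19*(-1/382))) = 792/(19/382) = 792*(382/19) = 302544/19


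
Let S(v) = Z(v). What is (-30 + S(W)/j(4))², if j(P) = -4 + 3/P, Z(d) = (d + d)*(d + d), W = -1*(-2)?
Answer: 206116/169 ≈ 1219.6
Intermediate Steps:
W = 2
Z(d) = 4*d² (Z(d) = (2*d)*(2*d) = 4*d²)
S(v) = 4*v²
(-30 + S(W)/j(4))² = (-30 + (4*2²)/(-4 + 3/4))² = (-30 + (4*4)/(-4 + 3*(¼)))² = (-30 + 16/(-4 + ¾))² = (-30 + 16/(-13/4))² = (-30 + 16*(-4/13))² = (-30 - 64/13)² = (-454/13)² = 206116/169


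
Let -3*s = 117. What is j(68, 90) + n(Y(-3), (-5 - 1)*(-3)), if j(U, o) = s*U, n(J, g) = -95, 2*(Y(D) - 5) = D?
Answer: -2747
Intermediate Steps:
s = -39 (s = -⅓*117 = -39)
Y(D) = 5 + D/2
j(U, o) = -39*U
j(68, 90) + n(Y(-3), (-5 - 1)*(-3)) = -39*68 - 95 = -2652 - 95 = -2747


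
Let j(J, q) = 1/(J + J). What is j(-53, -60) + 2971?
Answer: 314925/106 ≈ 2971.0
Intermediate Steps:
j(J, q) = 1/(2*J)
j(-53, -60) + 2971 = (½)/(-53) + 2971 = (½)*(-1/53) + 2971 = -1/106 + 2971 = 314925/106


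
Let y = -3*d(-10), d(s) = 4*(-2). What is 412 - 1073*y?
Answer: -25340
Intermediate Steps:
d(s) = -8
y = 24 (y = -3*(-8) = 24)
412 - 1073*y = 412 - 1073*24 = 412 - 25752 = -25340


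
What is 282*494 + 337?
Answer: 139645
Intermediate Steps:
282*494 + 337 = 139308 + 337 = 139645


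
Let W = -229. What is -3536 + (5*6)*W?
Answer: -10406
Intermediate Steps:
-3536 + (5*6)*W = -3536 + (5*6)*(-229) = -3536 + 30*(-229) = -3536 - 6870 = -10406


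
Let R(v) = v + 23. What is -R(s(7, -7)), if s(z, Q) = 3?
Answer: -26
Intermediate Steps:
R(v) = 23 + v
-R(s(7, -7)) = -(23 + 3) = -1*26 = -26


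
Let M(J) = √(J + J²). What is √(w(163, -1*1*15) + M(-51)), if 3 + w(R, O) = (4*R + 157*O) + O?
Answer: √(-1721 + 5*√102) ≈ 40.872*I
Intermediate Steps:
w(R, O) = -3 + 4*R + 158*O (w(R, O) = -3 + ((4*R + 157*O) + O) = -3 + (4*R + 158*O) = -3 + 4*R + 158*O)
√(w(163, -1*1*15) + M(-51)) = √((-3 + 4*163 + 158*(-1*1*15)) + √(-51*(1 - 51))) = √((-3 + 652 + 158*(-1*15)) + √(-51*(-50))) = √((-3 + 652 + 158*(-15)) + √2550) = √((-3 + 652 - 2370) + 5*√102) = √(-1721 + 5*√102)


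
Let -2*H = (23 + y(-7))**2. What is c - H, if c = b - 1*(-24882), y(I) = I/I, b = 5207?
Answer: 30377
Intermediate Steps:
y(I) = 1
c = 30089 (c = 5207 - 1*(-24882) = 5207 + 24882 = 30089)
H = -288 (H = -(23 + 1)**2/2 = -1/2*24**2 = -1/2*576 = -288)
c - H = 30089 - 1*(-288) = 30089 + 288 = 30377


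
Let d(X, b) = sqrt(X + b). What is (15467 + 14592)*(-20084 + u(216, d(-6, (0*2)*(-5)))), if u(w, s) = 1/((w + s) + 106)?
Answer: 30059*(-20084*sqrt(6) + 6467047*I)/(sqrt(6) - 322*I) ≈ -6.0371e+8 - 0.70898*I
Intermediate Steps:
u(w, s) = 1/(106 + s + w) (u(w, s) = 1/((s + w) + 106) = 1/(106 + s + w))
(15467 + 14592)*(-20084 + u(216, d(-6, (0*2)*(-5)))) = (15467 + 14592)*(-20084 + 1/(106 + sqrt(-6 + (0*2)*(-5)) + 216)) = 30059*(-20084 + 1/(106 + sqrt(-6 + 0*(-5)) + 216)) = 30059*(-20084 + 1/(106 + sqrt(-6 + 0) + 216)) = 30059*(-20084 + 1/(106 + sqrt(-6) + 216)) = 30059*(-20084 + 1/(106 + I*sqrt(6) + 216)) = 30059*(-20084 + 1/(322 + I*sqrt(6))) = -603704956 + 30059/(322 + I*sqrt(6))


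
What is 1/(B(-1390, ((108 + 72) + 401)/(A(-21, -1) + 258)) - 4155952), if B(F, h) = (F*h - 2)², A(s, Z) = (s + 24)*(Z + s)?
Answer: 9216/124904242537 ≈ 7.3785e-8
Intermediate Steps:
A(s, Z) = (24 + s)*(Z + s)
B(F, h) = (-2 + F*h)²
1/(B(-1390, ((108 + 72) + 401)/(A(-21, -1) + 258)) - 4155952) = 1/((-2 - 1390*((108 + 72) + 401)/(((-21)² + 24*(-1) + 24*(-21) - 1*(-21)) + 258))² - 4155952) = 1/((-2 - 1390*(180 + 401)/((441 - 24 - 504 + 21) + 258))² - 4155952) = 1/((-2 - 807590/(-66 + 258))² - 4155952) = 1/((-2 - 807590/192)² - 4155952) = 1/((-2 - 1390*581/192)² - 4155952) = 1/((-2 - 403795/96)² - 4155952) = 1/((-403987/96)² - 4155952) = 1/(163205496169/9216 - 4155952) = 1/(124904242537/9216) = 9216/124904242537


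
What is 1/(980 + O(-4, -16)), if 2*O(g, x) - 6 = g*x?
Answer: 1/1015 ≈ 0.00098522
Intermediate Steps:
O(g, x) = 3 + g*x/2 (O(g, x) = 3 + (g*x)/2 = 3 + g*x/2)
1/(980 + O(-4, -16)) = 1/(980 + (3 + (½)*(-4)*(-16))) = 1/(980 + (3 + 32)) = 1/(980 + 35) = 1/1015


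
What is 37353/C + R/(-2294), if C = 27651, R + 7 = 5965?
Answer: -13176146/10571899 ≈ -1.2463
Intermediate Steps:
R = 5958 (R = -7 + 5965 = 5958)
37353/C + R/(-2294) = 37353/27651 + 5958/(-2294) = 37353*(1/27651) + 5958*(-1/2294) = 12451/9217 - 2979/1147 = -13176146/10571899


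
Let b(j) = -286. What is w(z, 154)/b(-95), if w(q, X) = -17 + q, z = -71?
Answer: 4/13 ≈ 0.30769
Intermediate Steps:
w(z, 154)/b(-95) = (-17 - 71)/(-286) = -88*(-1/286) = 4/13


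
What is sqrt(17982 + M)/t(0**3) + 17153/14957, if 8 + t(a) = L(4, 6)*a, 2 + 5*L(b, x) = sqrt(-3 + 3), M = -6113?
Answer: 17153/14957 - sqrt(11869)/8 ≈ -12.471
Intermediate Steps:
L(b, x) = -2/5 (L(b, x) = -2/5 + sqrt(-3 + 3)/5 = -2/5 + sqrt(0)/5 = -2/5 + (1/5)*0 = -2/5 + 0 = -2/5)
t(a) = -8 - 2*a/5
sqrt(17982 + M)/t(0**3) + 17153/14957 = sqrt(17982 - 6113)/(-8 - 2/5*0**3) + 17153/14957 = sqrt(11869)/(-8 - 2/5*0) + 17153*(1/14957) = sqrt(11869)/(-8 + 0) + 17153/14957 = sqrt(11869)/(-8) + 17153/14957 = sqrt(11869)*(-1/8) + 17153/14957 = -sqrt(11869)/8 + 17153/14957 = 17153/14957 - sqrt(11869)/8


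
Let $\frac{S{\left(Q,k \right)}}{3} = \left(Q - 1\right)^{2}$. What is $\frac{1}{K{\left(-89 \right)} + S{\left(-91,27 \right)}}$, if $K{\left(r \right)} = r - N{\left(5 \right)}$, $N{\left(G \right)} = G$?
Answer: $\frac{1}{25298} \approx 3.9529 \cdot 10^{-5}$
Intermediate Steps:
$K{\left(r \right)} = -5 + r$ ($K{\left(r \right)} = r - 5 = -5 + r$)
$S{\left(Q,k \right)} = 3 \left(-1 + Q\right)^{2}$ ($S{\left(Q,k \right)} = 3 \left(Q - 1\right)^{2} = 3 \left(-1 + Q\right)^{2}$)
$\frac{1}{K{\left(-89 \right)} + S{\left(-91,27 \right)}} = \frac{1}{\left(-5 - 89\right) + 3 \left(-1 - 91\right)^{2}} = \frac{1}{-94 + 3 \left(-92\right)^{2}} = \frac{1}{-94 + 3 \cdot 8464} = \frac{1}{-94 + 25392} = \frac{1}{25298}$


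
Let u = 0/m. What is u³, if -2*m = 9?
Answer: 0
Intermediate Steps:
m = -9/2 (m = -½*9 = -9/2 ≈ -4.5000)
u = 0 (u = 0/(-9/2) = 0*(-2/9) = 0)
u³ = 0³ = 0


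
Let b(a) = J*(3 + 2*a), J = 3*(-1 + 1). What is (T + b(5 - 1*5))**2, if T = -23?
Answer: 529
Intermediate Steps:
J = 0 (J = 3*0 = 0)
b(a) = 0 (b(a) = 0*(3 + 2*a) = 0)
(T + b(5 - 1*5))**2 = (-23 + 0)**2 = (-23)**2 = 529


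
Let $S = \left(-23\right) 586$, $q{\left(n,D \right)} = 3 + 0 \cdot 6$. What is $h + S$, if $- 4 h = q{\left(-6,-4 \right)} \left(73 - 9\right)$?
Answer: $-13526$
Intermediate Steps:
$q{\left(n,D \right)} = 3$ ($q{\left(n,D \right)} = 3 + 0 = 3$)
$S = -13478$
$h = -48$ ($h = - \frac{3 \left(73 - 9\right)}{4} = - \frac{3 \cdot 64}{4} = \left(- \frac{1}{4}\right) 192 = -48$)
$h + S = -48 - 13478 = -13526$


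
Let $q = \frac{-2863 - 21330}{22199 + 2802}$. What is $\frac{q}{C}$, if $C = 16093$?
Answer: $- \frac{24193}{402341093} \approx -6.0131 \cdot 10^{-5}$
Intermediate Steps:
$q = - \frac{24193}{25001} \approx -0.96768$
$\frac{q}{C} = - \frac{24193}{25001 \cdot 16093} = \left(- \frac{24193}{25001}\right) \frac{1}{16093} = - \frac{24193}{402341093}$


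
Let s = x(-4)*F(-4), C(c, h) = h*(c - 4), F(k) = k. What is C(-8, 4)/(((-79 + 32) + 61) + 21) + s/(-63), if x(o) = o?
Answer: -512/315 ≈ -1.6254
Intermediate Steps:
C(c, h) = h*(-4 + c)
s = 16 (s = -4*(-4) = 16)
C(-8, 4)/(((-79 + 32) + 61) + 21) + s/(-63) = (4*(-4 - 8))/(((-79 + 32) + 61) + 21) + 16/(-63) = (4*(-12))/((-47 + 61) + 21) + 16*(-1/63) = -48/(14 + 21) - 16/63 = -48/35 - 16/63 = -512/315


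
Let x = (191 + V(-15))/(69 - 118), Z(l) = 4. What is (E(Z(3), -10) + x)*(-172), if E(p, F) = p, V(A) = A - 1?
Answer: -516/7 ≈ -73.714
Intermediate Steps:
V(A) = -1 + A
x = -25/7 (x = (191 + (-1 - 15))/(69 - 118) = (191 - 16)/(-49) = 175*(-1/49) = -25/7 ≈ -3.5714)
(E(Z(3), -10) + x)*(-172) = (4 - 25/7)*(-172) = (3/7)*(-172) = -516/7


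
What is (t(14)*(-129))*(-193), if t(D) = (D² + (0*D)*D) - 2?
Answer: 4830018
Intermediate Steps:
t(D) = -2 + D² (t(D) = (D² + 0*D) - 2 = (D² + 0) - 2 = D² - 2 = -2 + D²)
(t(14)*(-129))*(-193) = ((-2 + 14²)*(-129))*(-193) = ((-2 + 196)*(-129))*(-193) = (194*(-129))*(-193) = -25026*(-193) = 4830018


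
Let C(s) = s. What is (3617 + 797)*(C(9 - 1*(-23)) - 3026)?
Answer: -13215516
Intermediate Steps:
(3617 + 797)*(C(9 - 1*(-23)) - 3026) = (3617 + 797)*((9 - 1*(-23)) - 3026) = 4414*((9 + 23) - 3026) = 4414*(32 - 3026) = 4414*(-2994) = -13215516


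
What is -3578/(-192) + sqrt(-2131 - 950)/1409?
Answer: 1789/96 + I*sqrt(3081)/1409 ≈ 18.635 + 0.039394*I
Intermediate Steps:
-3578/(-192) + sqrt(-2131 - 950)/1409 = -3578*(-1/192) + sqrt(-3081)*(1/1409) = 1789/96 + (I*sqrt(3081))*(1/1409) = 1789/96 + I*sqrt(3081)/1409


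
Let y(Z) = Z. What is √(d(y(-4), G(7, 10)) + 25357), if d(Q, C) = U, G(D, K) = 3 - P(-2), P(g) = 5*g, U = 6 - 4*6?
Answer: √25339 ≈ 159.18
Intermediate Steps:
U = -18 (U = 6 - 24 = -18)
G(D, K) = 13 (G(D, K) = 3 - 5*(-2) = 3 - 1*(-10) = 3 + 10 = 13)
d(Q, C) = -18
√(d(y(-4), G(7, 10)) + 25357) = √(-18 + 25357) = √25339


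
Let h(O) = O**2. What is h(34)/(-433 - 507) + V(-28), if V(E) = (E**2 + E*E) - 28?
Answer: 361611/235 ≈ 1538.8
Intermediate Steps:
V(E) = -28 + 2*E**2 (V(E) = (E**2 + E**2) - 28 = 2*E**2 - 28 = -28 + 2*E**2)
h(34)/(-433 - 507) + V(-28) = 34**2/(-433 - 507) + (-28 + 2*(-28)**2) = 1156/(-940) + (-28 + 2*784) = -1/940*1156 + (-28 + 1568) = -289/235 + 1540 = 361611/235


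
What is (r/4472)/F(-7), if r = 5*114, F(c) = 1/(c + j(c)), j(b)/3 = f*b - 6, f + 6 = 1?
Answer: 5700/559 ≈ 10.197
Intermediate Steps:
f = -5 (f = -6 + 1 = -5)
j(b) = -18 - 15*b (j(b) = 3*(-5*b - 6) = 3*(-6 - 5*b) = -18 - 15*b)
F(c) = 1/(-18 - 14*c) (F(c) = 1/(c + (-18 - 15*c)) = 1/(-18 - 14*c))
r = 570
(r/4472)/F(-7) = (570/4472)/((1/(2*(-9 - 7*(-7))))) = (570*(1/4472))/((1/(2*(-9 + 49)))) = 285/(2236*(((½)/40))) = 285/(2236*(((½)*(1/40)))) = 285/(2236*(1/80)) = (285/2236)*80 = 5700/559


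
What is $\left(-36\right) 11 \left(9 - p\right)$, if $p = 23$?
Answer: $5544$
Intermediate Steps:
$\left(-36\right) 11 \left(9 - p\right) = \left(-36\right) 11 \left(9 - 23\right) = - 396 \left(9 - 23\right) = \left(-396\right) \left(-14\right) = 5544$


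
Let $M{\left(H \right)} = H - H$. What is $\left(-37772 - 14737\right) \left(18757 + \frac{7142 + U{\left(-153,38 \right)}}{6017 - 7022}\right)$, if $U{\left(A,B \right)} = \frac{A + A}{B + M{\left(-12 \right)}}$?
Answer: $- \frac{1253317612622}{1273} \approx -9.8454 \cdot 10^{8}$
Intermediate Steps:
$M{\left(H \right)} = 0$
$U{\left(A,B \right)} = \frac{2 A}{B}$ ($U{\left(A,B \right)} = \frac{A + A}{B + 0} = \frac{2 A}{B}$)
$\left(-37772 - 14737\right) \left(18757 + \frac{7142 + U{\left(-153,38 \right)}}{6017 - 7022}\right) = \left(-37772 - 14737\right) \left(18757 + \frac{7142 + 2 \left(-153\right) \frac{1}{38}}{6017 - 7022}\right) = - 52509 \left(18757 + \frac{7142 + 2 \left(-153\right) \frac{1}{38}}{-1005}\right) = - 52509 \left(18757 + \left(7142 - \frac{153}{19}\right) \left(- \frac{1}{1005}\right)\right) = - 52509 \left(18757 + \frac{135545}{19} \left(- \frac{1}{1005}\right)\right) = - 52509 \left(18757 - \frac{27109}{3819}\right) = \left(-52509\right) \frac{71605874}{3819} = - \frac{1253317612622}{1273}$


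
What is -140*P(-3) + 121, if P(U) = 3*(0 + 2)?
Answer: -719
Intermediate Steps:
P(U) = 6 (P(U) = 3*2 = 6)
-140*P(-3) + 121 = -140*6 + 121 = -840 + 121 = -719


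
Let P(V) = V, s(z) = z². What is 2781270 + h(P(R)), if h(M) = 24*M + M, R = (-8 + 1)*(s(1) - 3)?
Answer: 2781620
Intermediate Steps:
R = 14 (R = (-8 + 1)*(1² - 3) = -7*(1 - 3) = -7*(-2) = 14)
h(M) = 25*M
2781270 + h(P(R)) = 2781270 + 25*14 = 2781270 + 350 = 2781620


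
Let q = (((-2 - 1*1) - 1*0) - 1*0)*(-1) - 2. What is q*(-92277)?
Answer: -92277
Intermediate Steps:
q = 1 (q = (((-2 - 1) + 0) + 0)*(-1) - 2 = ((-3 + 0) + 0)*(-1) - 2 = (-3 + 0)*(-1) - 2 = -3*(-1) - 2 = 3 - 2 = 1)
q*(-92277) = 1*(-92277) = -92277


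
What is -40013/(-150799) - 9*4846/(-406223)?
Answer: 22831148485/61258022177 ≈ 0.37270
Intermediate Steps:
-40013/(-150799) - 9*4846/(-406223) = -40013*(-1/150799) - 43614*(-1/406223) = 40013/150799 + 43614/406223 = 22831148485/61258022177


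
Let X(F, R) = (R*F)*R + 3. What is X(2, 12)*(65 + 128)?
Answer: 56163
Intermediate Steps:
X(F, R) = 3 + F*R² (X(F, R) = (F*R)*R + 3 = F*R² + 3 = 3 + F*R²)
X(2, 12)*(65 + 128) = (3 + 2*12²)*(65 + 128) = (3 + 2*144)*193 = (3 + 288)*193 = 291*193 = 56163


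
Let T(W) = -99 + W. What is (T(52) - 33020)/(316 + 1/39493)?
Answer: -1305915031/12479789 ≈ -104.64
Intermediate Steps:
(T(52) - 33020)/(316 + 1/39493) = ((-99 + 52) - 33020)/(316 + 1/39493) = (-47 - 33020)/(316 + 1/39493) = -33067/12479789/39493 = -33067*39493/12479789 = -1305915031/12479789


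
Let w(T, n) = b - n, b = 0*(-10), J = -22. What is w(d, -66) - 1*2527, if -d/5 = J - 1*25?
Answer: -2461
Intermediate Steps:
d = 235 (d = -5*(-22 - 1*25) = -5*(-22 - 25) = -5*(-47) = 235)
b = 0
w(T, n) = -n (w(T, n) = 0 - n = -n)
w(d, -66) - 1*2527 = -1*(-66) - 1*2527 = 66 - 2527 = -2461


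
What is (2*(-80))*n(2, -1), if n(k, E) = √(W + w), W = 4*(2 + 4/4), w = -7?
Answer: -160*√5 ≈ -357.77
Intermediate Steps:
W = 12 (W = 4*(2 + 4*(¼)) = 4*(2 + 1) = 4*3 = 12)
n(k, E) = √5 (n(k, E) = √(12 - 7) = √5)
(2*(-80))*n(2, -1) = (2*(-80))*√5 = -160*√5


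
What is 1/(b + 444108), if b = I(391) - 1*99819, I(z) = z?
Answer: 1/344680 ≈ 2.9012e-6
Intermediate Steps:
b = -99428 (b = 391 - 1*99819 = 391 - 99819 = -99428)
1/(b + 444108) = 1/(-99428 + 444108) = 1/344680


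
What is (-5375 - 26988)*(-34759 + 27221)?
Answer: 243952294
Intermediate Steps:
(-5375 - 26988)*(-34759 + 27221) = -32363*(-7538) = 243952294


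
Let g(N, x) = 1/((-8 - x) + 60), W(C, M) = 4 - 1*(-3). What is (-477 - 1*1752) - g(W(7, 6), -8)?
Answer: -133741/60 ≈ -2229.0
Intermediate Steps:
W(C, M) = 7 (W(C, M) = 4 + 3 = 7)
g(N, x) = 1/(52 - x)
(-477 - 1*1752) - g(W(7, 6), -8) = (-477 - 1*1752) - (-1)/(-52 - 8) = (-477 - 1752) - (-1)/(-60) = -2229 - (-1)*(-1)/60 = -2229 - 1*1/60 = -2229 - 1/60 = -133741/60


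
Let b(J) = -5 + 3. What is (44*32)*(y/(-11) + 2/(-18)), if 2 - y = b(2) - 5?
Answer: -11776/9 ≈ -1308.4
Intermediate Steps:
b(J) = -2
y = 9 (y = 2 - (-2 - 5) = 2 - 1*(-7) = 2 + 7 = 9)
(44*32)*(y/(-11) + 2/(-18)) = (44*32)*(9/(-11) + 2/(-18)) = 1408*(9*(-1/11) + 2*(-1/18)) = 1408*(-9/11 - 1/9) = 1408*(-92/99) = -11776/9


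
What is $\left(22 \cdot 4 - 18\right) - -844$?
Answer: $914$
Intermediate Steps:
$\left(22 \cdot 4 - 18\right) - -844 = \left(88 - 18\right) + 844 = 70 + 844 = 914$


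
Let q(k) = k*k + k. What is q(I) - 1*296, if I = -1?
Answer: -296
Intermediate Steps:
q(k) = k + k² (q(k) = k² + k = k + k²)
q(I) - 1*296 = -(1 - 1) - 1*296 = -1*0 - 296 = 0 - 296 = -296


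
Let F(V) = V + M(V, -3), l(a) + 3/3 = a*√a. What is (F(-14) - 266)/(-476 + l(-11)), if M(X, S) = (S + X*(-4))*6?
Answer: -9063/114430 + 209*I*√11/114430 ≈ -0.079201 + 0.0060576*I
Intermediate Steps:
l(a) = -1 + a^(3/2) (l(a) = -1 + a*√a = -1 + a^(3/2))
M(X, S) = -24*X + 6*S (M(X, S) = (S - 4*X)*6 = -24*X + 6*S)
F(V) = -18 - 23*V (F(V) = V + (-24*V + 6*(-3)) = V + (-24*V - 18) = V + (-18 - 24*V) = -18 - 23*V)
(F(-14) - 266)/(-476 + l(-11)) = ((-18 - 23*(-14)) - 266)/(-476 + (-1 + (-11)^(3/2))) = ((-18 + 322) - 266)/(-476 + (-1 - 11*I*√11)) = (304 - 266)/(-477 - 11*I*√11) = 38/(-477 - 11*I*√11)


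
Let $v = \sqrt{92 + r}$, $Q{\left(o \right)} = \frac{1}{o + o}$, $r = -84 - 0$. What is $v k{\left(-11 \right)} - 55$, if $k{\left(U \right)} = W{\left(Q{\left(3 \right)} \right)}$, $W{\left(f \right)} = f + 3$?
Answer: $-55 + \frac{19 \sqrt{2}}{3} \approx -46.043$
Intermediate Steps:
$r = -84$ ($r = -84 + 0 = -84$)
$Q{\left(o \right)} = \frac{1}{2 o}$
$W{\left(f \right)} = 3 + f$
$k{\left(U \right)} = \frac{19}{6}$ ($k{\left(U \right)} = 3 + \frac{1}{2 \cdot 3} = 3 + \frac{1}{2} \cdot \frac{1}{3} = 3 + \frac{1}{6} = \frac{19}{6}$)
$v = 2 \sqrt{2}$ ($v = \sqrt{92 - 84} = \sqrt{8} = 2 \sqrt{2} \approx 2.8284$)
$v k{\left(-11 \right)} - 55 = 2 \sqrt{2} \cdot \frac{19}{6} - 55 = \frac{19 \sqrt{2}}{3} - 55 = -55 + \frac{19 \sqrt{2}}{3}$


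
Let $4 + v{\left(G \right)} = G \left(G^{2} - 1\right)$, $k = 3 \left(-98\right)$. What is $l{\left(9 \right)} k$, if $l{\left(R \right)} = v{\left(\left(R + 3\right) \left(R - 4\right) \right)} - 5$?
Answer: $-63483714$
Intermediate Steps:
$k = -294$
$v{\left(G \right)} = -4 + G \left(-1 + G^{2}\right)$ ($v{\left(G \right)} = -4 + G \left(G^{2} - 1\right) = -4 + G \left(-1 + G^{2}\right)$)
$l{\left(R \right)} = -9 + \left(-4 + R\right)^{3} \left(3 + R\right)^{3} - \left(-4 + R\right) \left(3 + R\right)$ ($l{\left(R \right)} = \left(-4 + \left(\left(R + 3\right) \left(R - 4\right)\right)^{3} - \left(R + 3\right) \left(R - 4\right)\right) - 5 = \left(-4 + \left(\left(3 + R\right) \left(-4 + R\right)\right)^{3} - \left(3 + R\right) \left(-4 + R\right)\right) - 5 = \left(-4 + \left(\left(-4 + R\right) \left(3 + R\right)\right)^{3} - \left(-4 + R\right) \left(3 + R\right)\right) - 5 = \left(-4 + \left(-4 + R\right)^{3} \left(3 + R\right)^{3} - \left(-4 + R\right) \left(3 + R\right)\right) - 5 = -9 + \left(-4 + R\right)^{3} \left(3 + R\right)^{3} - \left(-4 + R\right) \left(3 + R\right)$)
$l{\left(9 \right)} k = \left(3 + 9 - 9^{2} - \left(12 + 9 - 9^{2}\right)^{3}\right) \left(-294\right) = \left(3 + 9 - 81 - \left(12 + 9 - 81\right)^{3}\right) \left(-294\right) = \left(3 + 9 - 81 - \left(-60\right)^{3}\right) \left(-294\right) = \left(3 + 9 - 81 - -216000\right) \left(-294\right) = \left(3 + 9 - 81 + 216000\right) \left(-294\right) = 215931 \left(-294\right) = -63483714$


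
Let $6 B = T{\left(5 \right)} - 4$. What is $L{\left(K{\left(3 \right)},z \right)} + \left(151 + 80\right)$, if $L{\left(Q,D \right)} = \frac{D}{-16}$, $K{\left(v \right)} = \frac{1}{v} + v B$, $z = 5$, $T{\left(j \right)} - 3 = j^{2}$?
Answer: $\frac{3691}{16} \approx 230.69$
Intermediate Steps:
$T{\left(j \right)} = 3 + j^{2}$
$B = 4$ ($B = \frac{\left(3 + 5^{2}\right) - 4}{6} = \frac{\left(3 + 25\right) - 4}{6} = \frac{28 - 4}{6} = \frac{1}{6} \cdot 24 = 4$)
$K{\left(v \right)} = \frac{1}{v} + 4 v$ ($K{\left(v \right)} = \frac{1}{v} + v 4 = \frac{1}{v} + 4 v$)
$L{\left(Q,D \right)} = - \frac{D}{16}$ ($L{\left(Q,D \right)} = D \left(- \frac{1}{16}\right) = - \frac{D}{16}$)
$L{\left(K{\left(3 \right)},z \right)} + \left(151 + 80\right) = \left(- \frac{1}{16}\right) 5 + \left(151 + 80\right) = - \frac{5}{16} + 231 = \frac{3691}{16}$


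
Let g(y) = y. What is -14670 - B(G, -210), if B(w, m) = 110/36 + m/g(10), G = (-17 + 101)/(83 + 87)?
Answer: -263737/18 ≈ -14652.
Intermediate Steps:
G = 42/85 (G = 84/170 = 84*(1/170) = 42/85 ≈ 0.49412)
B(w, m) = 55/18 + m/10 (B(w, m) = 110/36 + m/10 = 110*(1/36) + m*(⅒) = 55/18 + m/10)
-14670 - B(G, -210) = -14670 - (55/18 + (⅒)*(-210)) = -14670 - (55/18 - 21) = -14670 - 1*(-323/18) = -14670 + 323/18 = -263737/18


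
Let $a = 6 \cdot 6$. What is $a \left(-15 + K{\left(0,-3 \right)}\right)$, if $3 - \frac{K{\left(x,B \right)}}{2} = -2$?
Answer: $-180$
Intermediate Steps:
$K{\left(x,B \right)} = 10$ ($K{\left(x,B \right)} = 6 - -4 = 6 + 4 = 10$)
$a = 36$
$a \left(-15 + K{\left(0,-3 \right)}\right) = 36 \left(-15 + 10\right) = 36 \left(-5\right) = -180$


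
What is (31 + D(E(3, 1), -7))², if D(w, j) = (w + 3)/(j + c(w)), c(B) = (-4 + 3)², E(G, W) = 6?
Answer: 3481/4 ≈ 870.25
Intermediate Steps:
c(B) = 1 (c(B) = (-1)² = 1)
D(w, j) = (3 + w)/(1 + j) (D(w, j) = (w + 3)/(j + 1) = (3 + w)/(1 + j))
(31 + D(E(3, 1), -7))² = (31 + (3 + 6)/(1 - 7))² = (31 + 9/(-6))² = (31 - ⅙*9)² = (31 - 3/2)² = (59/2)² = 3481/4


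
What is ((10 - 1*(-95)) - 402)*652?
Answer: -193644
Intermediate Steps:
((10 - 1*(-95)) - 402)*652 = ((10 + 95) - 402)*652 = (105 - 402)*652 = -297*652 = -193644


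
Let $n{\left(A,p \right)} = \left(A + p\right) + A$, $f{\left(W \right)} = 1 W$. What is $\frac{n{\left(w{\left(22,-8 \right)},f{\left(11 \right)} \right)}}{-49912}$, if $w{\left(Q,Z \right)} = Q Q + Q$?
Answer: $- \frac{1023}{49912} \approx -0.020496$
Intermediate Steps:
$f{\left(W \right)} = W$
$w{\left(Q,Z \right)} = Q + Q^{2}$ ($w{\left(Q,Z \right)} = Q^{2} + Q = Q + Q^{2}$)
$n{\left(A,p \right)} = p + 2 A$
$\frac{n{\left(w{\left(22,-8 \right)},f{\left(11 \right)} \right)}}{-49912} = \frac{11 + 2 \cdot 22 \left(1 + 22\right)}{-49912} = \left(11 + 2 \cdot 22 \cdot 23\right) \left(- \frac{1}{49912}\right) = \left(11 + 2 \cdot 506\right) \left(- \frac{1}{49912}\right) = \left(11 + 1012\right) \left(- \frac{1}{49912}\right) = 1023 \left(- \frac{1}{49912}\right) = - \frac{1023}{49912}$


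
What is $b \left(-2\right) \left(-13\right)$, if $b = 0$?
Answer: $0$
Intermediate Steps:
$b \left(-2\right) \left(-13\right) = 0 \left(-2\right) \left(-13\right) = 0 \left(-13\right) = 0$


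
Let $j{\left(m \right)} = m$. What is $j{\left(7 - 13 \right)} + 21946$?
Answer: $21940$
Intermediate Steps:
$j{\left(7 - 13 \right)} + 21946 = \left(7 - 13\right) + 21946 = -6 + 21946 = 21940$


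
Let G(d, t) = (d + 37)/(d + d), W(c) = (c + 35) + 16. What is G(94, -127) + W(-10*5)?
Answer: 319/188 ≈ 1.6968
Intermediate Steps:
W(c) = 51 + c (W(c) = (35 + c) + 16 = 51 + c)
G(d, t) = (37 + d)/(2*d) (G(d, t) = (37 + d)/((2*d)) = (37 + d)*(1/(2*d)) = (37 + d)/(2*d))
G(94, -127) + W(-10*5) = (½)*(37 + 94)/94 + (51 - 10*5) = (½)*(1/94)*131 + (51 - 50) = 131/188 + 1 = 319/188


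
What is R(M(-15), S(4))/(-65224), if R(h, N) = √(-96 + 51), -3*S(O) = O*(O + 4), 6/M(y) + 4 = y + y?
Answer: -3*I*√5/65224 ≈ -0.00010285*I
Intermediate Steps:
M(y) = 6/(-4 + 2*y) (M(y) = 6/(-4 + (y + y)) = 6/(-4 + 2*y))
S(O) = -O*(4 + O)/3 (S(O) = -O*(O + 4)/3 = -O*(4 + O)/3)
R(h, N) = 3*I*√5 (R(h, N) = √(-45) = 3*I*√5)
R(M(-15), S(4))/(-65224) = (3*I*√5)/(-65224) = (3*I*√5)*(-1/65224) = -3*I*√5/65224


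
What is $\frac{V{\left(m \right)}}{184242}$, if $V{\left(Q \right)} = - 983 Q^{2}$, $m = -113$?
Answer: $- \frac{12551927}{184242} \approx -68.127$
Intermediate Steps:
$\frac{V{\left(m \right)}}{184242} = \frac{\left(-983\right) \left(-113\right)^{2}}{184242} = \left(-983\right) 12769 \cdot \frac{1}{184242} = \left(-12551927\right) \frac{1}{184242} = - \frac{12551927}{184242}$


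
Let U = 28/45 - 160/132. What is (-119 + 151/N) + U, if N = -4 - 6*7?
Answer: -2797807/22770 ≈ -122.87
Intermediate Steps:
N = -46 (N = -4 - 42 = -46)
U = -292/495 (U = 28*(1/45) - 160*1/132 = 28/45 - 40/33 = -292/495 ≈ -0.58990)
(-119 + 151/N) + U = (-119 + 151/(-46)) - 292/495 = (-119 + 151*(-1/46)) - 292/495 = (-119 - 151/46) - 292/495 = -5625/46 - 292/495 = -2797807/22770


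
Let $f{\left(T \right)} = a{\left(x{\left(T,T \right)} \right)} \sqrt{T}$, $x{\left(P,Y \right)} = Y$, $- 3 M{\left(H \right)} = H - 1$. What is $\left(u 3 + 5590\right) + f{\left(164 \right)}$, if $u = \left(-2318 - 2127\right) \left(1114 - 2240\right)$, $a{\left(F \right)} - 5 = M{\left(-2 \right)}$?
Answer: $15020800 + 12 \sqrt{41} \approx 1.5021 \cdot 10^{7}$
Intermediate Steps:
$M{\left(H \right)} = \frac{1}{3} - \frac{H}{3}$ ($M{\left(H \right)} = - \frac{H - 1}{3} = - \frac{-1 + H}{3} = \frac{1}{3} - \frac{H}{3}$)
$a{\left(F \right)} = 6$ ($a{\left(F \right)} = 5 + \left(\frac{1}{3} - - \frac{2}{3}\right) = 5 + \left(\frac{1}{3} + \frac{2}{3}\right) = 5 + 1 = 6$)
$u = 5005070$ ($u = \left(-4445\right) \left(-1126\right) = 5005070$)
$f{\left(T \right)} = 6 \sqrt{T}$
$\left(u 3 + 5590\right) + f{\left(164 \right)} = \left(5005070 \cdot 3 + 5590\right) + 6 \sqrt{164} = \left(15015210 + 5590\right) + 6 \cdot 2 \sqrt{41} = 15020800 + 12 \sqrt{41}$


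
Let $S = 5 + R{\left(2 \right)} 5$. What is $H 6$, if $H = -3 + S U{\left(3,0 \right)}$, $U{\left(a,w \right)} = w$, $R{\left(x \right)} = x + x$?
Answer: $-18$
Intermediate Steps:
$R{\left(x \right)} = 2 x$
$S = 25$ ($S = 5 + 2 \cdot 2 \cdot 5 = 5 + 4 \cdot 5 = 5 + 20 = 25$)
$H = -3$ ($H = -3 + 25 \cdot 0 = -3 + 0 = -3$)
$H 6 = \left(-3\right) 6 = -18$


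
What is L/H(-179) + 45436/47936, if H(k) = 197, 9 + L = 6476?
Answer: 79738251/2360848 ≈ 33.775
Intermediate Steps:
L = 6467 (L = -9 + 6476 = 6467)
L/H(-179) + 45436/47936 = 6467/197 + 45436/47936 = 6467*(1/197) + 45436*(1/47936) = 6467/197 + 11359/11984 = 79738251/2360848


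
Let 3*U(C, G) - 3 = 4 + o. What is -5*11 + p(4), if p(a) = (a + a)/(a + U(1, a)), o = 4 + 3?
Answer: -703/13 ≈ -54.077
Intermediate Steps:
o = 7
U(C, G) = 14/3 (U(C, G) = 1 + (4 + 7)/3 = 1 + (⅓)*11 = 1 + 11/3 = 14/3)
p(a) = 2*a/(14/3 + a) (p(a) = (a + a)/(a + 14/3) = (2*a)/(14/3 + a) = 2*a/(14/3 + a))
-5*11 + p(4) = -5*11 + 6*4/(14 + 3*4) = -55 + 6*4/(14 + 12) = -55 + 6*4/26 = -55 + 6*4*(1/26) = -55 + 12/13 = -703/13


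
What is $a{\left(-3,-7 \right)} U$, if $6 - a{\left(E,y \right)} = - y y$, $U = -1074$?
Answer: $-59070$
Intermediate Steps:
$a{\left(E,y \right)} = 6 + y^{2}$ ($a{\left(E,y \right)} = 6 - - y y = 6 - - y^{2} = 6 + y^{2}$)
$a{\left(-3,-7 \right)} U = \left(6 + \left(-7\right)^{2}\right) \left(-1074\right) = \left(6 + 49\right) \left(-1074\right) = 55 \left(-1074\right) = -59070$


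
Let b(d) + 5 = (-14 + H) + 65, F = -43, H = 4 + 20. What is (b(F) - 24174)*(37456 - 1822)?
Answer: -858921936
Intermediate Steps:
H = 24
b(d) = 70 (b(d) = -5 + ((-14 + 24) + 65) = -5 + (10 + 65) = -5 + 75 = 70)
(b(F) - 24174)*(37456 - 1822) = (70 - 24174)*(37456 - 1822) = -24104*35634 = -858921936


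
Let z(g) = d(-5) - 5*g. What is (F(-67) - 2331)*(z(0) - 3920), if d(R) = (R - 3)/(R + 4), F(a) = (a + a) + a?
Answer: 9905184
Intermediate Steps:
F(a) = 3*a (F(a) = 2*a + a = 3*a)
d(R) = (-3 + R)/(4 + R)
z(g) = 8 - 5*g (z(g) = (-3 - 5)/(4 - 5) - 5*g = -8/(-1) - 5*g = -1*(-8) - 5*g = 8 - 5*g)
(F(-67) - 2331)*(z(0) - 3920) = (3*(-67) - 2331)*((8 - 5*0) - 3920) = (-201 - 2331)*((8 + 0) - 3920) = -2532*(8 - 3920) = -2532*(-3912) = 9905184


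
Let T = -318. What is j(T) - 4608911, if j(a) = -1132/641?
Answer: -2954313083/641 ≈ -4.6089e+6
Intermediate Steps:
j(a) = -1132/641 (j(a) = -1132*1/641 = -1132/641)
j(T) - 4608911 = -1132/641 - 4608911 = -2954313083/641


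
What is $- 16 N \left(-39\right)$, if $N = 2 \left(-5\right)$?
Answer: $-6240$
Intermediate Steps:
$N = -10$
$- 16 N \left(-39\right) = \left(-16\right) \left(-10\right) \left(-39\right) = 160 \left(-39\right) = -6240$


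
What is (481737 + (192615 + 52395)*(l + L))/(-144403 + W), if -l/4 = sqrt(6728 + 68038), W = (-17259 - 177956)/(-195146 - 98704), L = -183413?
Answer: 2640979072586610/8486525267 + 57596950800*sqrt(74766)/8486525267 ≈ 3.1305e+5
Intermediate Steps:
W = 39043/58770 (W = -195215/(-293850) = -195215*(-1/293850) = 39043/58770 ≈ 0.66434)
l = -4*sqrt(74766) (l = -4*sqrt(6728 + 68038) = -4*sqrt(74766) ≈ -1093.7)
(481737 + (192615 + 52395)*(l + L))/(-144403 + W) = (481737 + (192615 + 52395)*(-4*sqrt(74766) - 183413))/(-144403 + 39043/58770) = (481737 + 245010*(-183413 - 4*sqrt(74766)))/(-8486525267/58770) = (481737 + (-44938019130 - 980040*sqrt(74766)))*(-58770/8486525267) = (-44937537393 - 980040*sqrt(74766))*(-58770/8486525267) = 2640979072586610/8486525267 + 57596950800*sqrt(74766)/8486525267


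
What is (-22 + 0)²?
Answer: 484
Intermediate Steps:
(-22 + 0)² = (-22)² = 484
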